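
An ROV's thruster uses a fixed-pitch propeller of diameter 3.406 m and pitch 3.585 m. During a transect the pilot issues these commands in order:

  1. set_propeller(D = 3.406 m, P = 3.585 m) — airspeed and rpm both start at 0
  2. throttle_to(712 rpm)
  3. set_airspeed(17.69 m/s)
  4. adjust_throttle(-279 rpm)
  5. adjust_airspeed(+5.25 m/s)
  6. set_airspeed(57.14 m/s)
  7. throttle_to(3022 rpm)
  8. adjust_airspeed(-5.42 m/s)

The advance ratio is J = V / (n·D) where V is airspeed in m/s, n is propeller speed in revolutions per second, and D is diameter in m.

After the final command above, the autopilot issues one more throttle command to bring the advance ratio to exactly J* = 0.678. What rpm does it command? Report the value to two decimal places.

rpm = 1343.80

set_propeller: D = 3.406 m, P = 3.585 m (p = P/D = 1.052554); state ← (V=0, rpm=0)
throttle_to(712): rpm ← 712
set_airspeed(17.69): V ← 17.69 m/s
adjust_throttle(-279): rpm ← 712 -279 = 433
adjust_airspeed(+5.25): V ← 17.69 +5.25 = 22.94 m/s
set_airspeed(57.14): V ← 57.14 m/s
throttle_to(3022): rpm ← 3022
adjust_airspeed(-5.42): V ← 57.14 -5.42 = 51.72 m/s
final state: V = 51.72 m/s, rpm = 3022 → n = rpm/60 = 50.366667 rev/s
target J* = 0.678; solve J* = V/(n·D) for n: n = V/(J*·D) = 51.72/(0.678 × 3.406) = 22.396708 rev/s
rpm = 60·n = 1343.802452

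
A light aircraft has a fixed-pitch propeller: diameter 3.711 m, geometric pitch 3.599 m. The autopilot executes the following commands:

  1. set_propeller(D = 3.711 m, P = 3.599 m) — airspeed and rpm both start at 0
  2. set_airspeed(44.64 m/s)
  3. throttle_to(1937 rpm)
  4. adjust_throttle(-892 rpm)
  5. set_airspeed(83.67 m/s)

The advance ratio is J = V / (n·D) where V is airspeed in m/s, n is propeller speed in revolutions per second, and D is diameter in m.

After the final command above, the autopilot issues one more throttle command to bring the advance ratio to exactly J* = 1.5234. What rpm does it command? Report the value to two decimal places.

set_propeller: D = 3.711 m, P = 3.599 m (p = P/D = 0.969819); state ← (V=0, rpm=0)
set_airspeed(44.64): V ← 44.64 m/s
throttle_to(1937): rpm ← 1937
adjust_throttle(-892): rpm ← 1937 -892 = 1045
set_airspeed(83.67): V ← 83.67 m/s
final state: V = 83.67 m/s, rpm = 1045 → n = rpm/60 = 17.416667 rev/s
target J* = 1.5234; solve J* = V/(n·D) for n: n = V/(J*·D) = 83.67/(1.5234 × 3.711) = 14.800107 rev/s
rpm = 60·n = 888.006437

rpm = 888.01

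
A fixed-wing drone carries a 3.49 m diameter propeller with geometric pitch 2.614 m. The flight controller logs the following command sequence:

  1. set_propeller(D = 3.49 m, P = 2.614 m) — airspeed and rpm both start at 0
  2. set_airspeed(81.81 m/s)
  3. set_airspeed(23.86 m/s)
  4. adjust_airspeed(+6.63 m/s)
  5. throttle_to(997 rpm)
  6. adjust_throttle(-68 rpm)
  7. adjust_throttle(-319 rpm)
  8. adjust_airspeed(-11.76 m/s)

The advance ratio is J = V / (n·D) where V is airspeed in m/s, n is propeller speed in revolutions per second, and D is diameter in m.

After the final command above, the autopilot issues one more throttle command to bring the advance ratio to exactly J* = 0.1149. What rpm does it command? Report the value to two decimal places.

set_propeller: D = 3.49 m, P = 2.614 m (p = P/D = 0.748997); state ← (V=0, rpm=0)
set_airspeed(81.81): V ← 81.81 m/s
set_airspeed(23.86): V ← 23.86 m/s
adjust_airspeed(+6.63): V ← 23.86 +6.63 = 30.49 m/s
throttle_to(997): rpm ← 997
adjust_throttle(-68): rpm ← 997 -68 = 929
adjust_throttle(-319): rpm ← 929 -319 = 610
adjust_airspeed(-11.76): V ← 30.49 -11.76 = 18.73 m/s
final state: V = 18.73 m/s, rpm = 610 → n = rpm/60 = 10.166667 rev/s
target J* = 0.1149; solve J* = V/(n·D) for n: n = V/(J*·D) = 18.73/(0.1149 × 3.49) = 46.708113 rev/s
rpm = 60·n = 2802.486777

rpm = 2802.49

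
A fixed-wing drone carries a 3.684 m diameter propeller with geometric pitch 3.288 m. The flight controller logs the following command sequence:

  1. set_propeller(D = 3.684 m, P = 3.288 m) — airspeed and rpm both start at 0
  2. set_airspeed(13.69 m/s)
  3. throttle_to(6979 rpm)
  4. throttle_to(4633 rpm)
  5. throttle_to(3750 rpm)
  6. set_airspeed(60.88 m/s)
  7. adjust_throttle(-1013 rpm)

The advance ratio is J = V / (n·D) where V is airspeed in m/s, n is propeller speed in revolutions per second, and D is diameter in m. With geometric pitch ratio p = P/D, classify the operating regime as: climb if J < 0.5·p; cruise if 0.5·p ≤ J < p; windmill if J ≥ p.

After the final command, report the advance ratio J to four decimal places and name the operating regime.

J = 0.3623, regime = climb

set_propeller: D = 3.684 m, P = 3.288 m (p = P/D = 0.892508); state ← (V=0, rpm=0)
set_airspeed(13.69): V ← 13.69 m/s
throttle_to(6979): rpm ← 6979
throttle_to(4633): rpm ← 4633
throttle_to(3750): rpm ← 3750
set_airspeed(60.88): V ← 60.88 m/s
adjust_throttle(-1013): rpm ← 3750 -1013 = 2737
final state: V = 60.88 m/s, rpm = 2737 → n = rpm/60 = 45.616667 rev/s
J = V / (n·D) = 60.88 / (45.616667 × 3.684) = 0.362269
regime bands: climb J<0.4463 | cruise [0.4463, 0.8925) | windmill J≥0.8925
J = 0.3623 → climb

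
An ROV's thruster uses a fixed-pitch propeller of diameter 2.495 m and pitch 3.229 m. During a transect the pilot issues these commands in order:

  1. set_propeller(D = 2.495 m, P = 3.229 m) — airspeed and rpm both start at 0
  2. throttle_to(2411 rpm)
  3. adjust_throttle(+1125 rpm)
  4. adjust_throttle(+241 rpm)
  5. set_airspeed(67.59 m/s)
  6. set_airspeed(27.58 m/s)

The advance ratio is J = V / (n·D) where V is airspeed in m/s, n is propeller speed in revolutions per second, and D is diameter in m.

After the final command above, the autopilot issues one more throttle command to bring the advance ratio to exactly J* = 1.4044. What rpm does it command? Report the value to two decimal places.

set_propeller: D = 2.495 m, P = 3.229 m (p = P/D = 1.294188); state ← (V=0, rpm=0)
throttle_to(2411): rpm ← 2411
adjust_throttle(+1125): rpm ← 2411 +1125 = 3536
adjust_throttle(+241): rpm ← 3536 +241 = 3777
set_airspeed(67.59): V ← 67.59 m/s
set_airspeed(27.58): V ← 27.58 m/s
final state: V = 27.58 m/s, rpm = 3777 → n = rpm/60 = 62.950000 rev/s
target J* = 1.4044; solve J* = V/(n·D) for n: n = V/(J*·D) = 27.58/(1.4044 × 2.495) = 7.871054 rev/s
rpm = 60·n = 472.263239

rpm = 472.26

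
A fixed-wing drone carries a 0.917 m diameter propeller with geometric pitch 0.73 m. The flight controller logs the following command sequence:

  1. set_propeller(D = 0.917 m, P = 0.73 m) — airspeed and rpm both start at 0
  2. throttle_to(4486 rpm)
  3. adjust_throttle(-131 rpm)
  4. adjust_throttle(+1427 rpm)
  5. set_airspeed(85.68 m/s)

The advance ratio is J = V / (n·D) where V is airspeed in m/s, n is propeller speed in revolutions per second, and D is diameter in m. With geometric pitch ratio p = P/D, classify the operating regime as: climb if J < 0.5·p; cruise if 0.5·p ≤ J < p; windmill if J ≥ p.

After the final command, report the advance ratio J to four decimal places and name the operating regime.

set_propeller: D = 0.917 m, P = 0.73 m (p = P/D = 0.796074); state ← (V=0, rpm=0)
throttle_to(4486): rpm ← 4486
adjust_throttle(-131): rpm ← 4486 -131 = 4355
adjust_throttle(+1427): rpm ← 4355 +1427 = 5782
set_airspeed(85.68): V ← 85.68 m/s
final state: V = 85.68 m/s, rpm = 5782 → n = rpm/60 = 96.366667 rev/s
J = V / (n·D) = 85.68 / (96.366667 × 0.917) = 0.969579
regime bands: climb J<0.3980 | cruise [0.3980, 0.7961) | windmill J≥0.7961
J = 0.9696 → windmill

J = 0.9696, regime = windmill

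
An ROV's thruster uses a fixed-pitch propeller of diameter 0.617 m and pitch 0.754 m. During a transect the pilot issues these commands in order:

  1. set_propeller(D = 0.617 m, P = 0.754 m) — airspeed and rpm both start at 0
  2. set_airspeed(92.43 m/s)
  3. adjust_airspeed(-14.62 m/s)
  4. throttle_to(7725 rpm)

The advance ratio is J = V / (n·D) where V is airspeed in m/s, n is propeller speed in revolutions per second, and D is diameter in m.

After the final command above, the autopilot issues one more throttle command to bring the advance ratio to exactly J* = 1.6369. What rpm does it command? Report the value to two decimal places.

set_propeller: D = 0.617 m, P = 0.754 m (p = P/D = 1.222042); state ← (V=0, rpm=0)
set_airspeed(92.43): V ← 92.43 m/s
adjust_airspeed(-14.62): V ← 92.43 -14.62 = 77.81 m/s
throttle_to(7725): rpm ← 7725
final state: V = 77.81 m/s, rpm = 7725 → n = rpm/60 = 128.750000 rev/s
target J* = 1.6369; solve J* = V/(n·D) for n: n = V/(J*·D) = 77.81/(1.6369 × 0.617) = 77.042098 rev/s
rpm = 60·n = 4622.525898

rpm = 4622.53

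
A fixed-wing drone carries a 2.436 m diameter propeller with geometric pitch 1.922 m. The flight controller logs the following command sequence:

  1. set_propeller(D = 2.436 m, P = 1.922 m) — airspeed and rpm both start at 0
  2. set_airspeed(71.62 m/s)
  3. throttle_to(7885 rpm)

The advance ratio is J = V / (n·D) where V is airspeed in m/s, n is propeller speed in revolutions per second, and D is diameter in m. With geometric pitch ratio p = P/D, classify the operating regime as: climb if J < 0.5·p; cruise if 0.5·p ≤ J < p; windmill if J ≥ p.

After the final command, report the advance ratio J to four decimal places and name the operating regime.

set_propeller: D = 2.436 m, P = 1.922 m (p = P/D = 0.788998); state ← (V=0, rpm=0)
set_airspeed(71.62): V ← 71.62 m/s
throttle_to(7885): rpm ← 7885
final state: V = 71.62 m/s, rpm = 7885 → n = rpm/60 = 131.416667 rev/s
J = V / (n·D) = 71.62 / (131.416667 × 2.436) = 0.223721
regime bands: climb J<0.3945 | cruise [0.3945, 0.7890) | windmill J≥0.7890
J = 0.2237 → climb

J = 0.2237, regime = climb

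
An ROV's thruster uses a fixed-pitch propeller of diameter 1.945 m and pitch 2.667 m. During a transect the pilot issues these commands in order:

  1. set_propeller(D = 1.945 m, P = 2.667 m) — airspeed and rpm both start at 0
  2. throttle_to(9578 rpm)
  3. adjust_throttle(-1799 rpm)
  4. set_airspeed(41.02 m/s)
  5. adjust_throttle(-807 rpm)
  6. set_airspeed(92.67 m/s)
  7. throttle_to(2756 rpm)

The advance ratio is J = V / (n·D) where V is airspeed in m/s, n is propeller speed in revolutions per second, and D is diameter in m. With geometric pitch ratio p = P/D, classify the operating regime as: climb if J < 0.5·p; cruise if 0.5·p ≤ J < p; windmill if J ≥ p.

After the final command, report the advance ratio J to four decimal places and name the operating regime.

set_propeller: D = 1.945 m, P = 2.667 m (p = P/D = 1.371208); state ← (V=0, rpm=0)
throttle_to(9578): rpm ← 9578
adjust_throttle(-1799): rpm ← 9578 -1799 = 7779
set_airspeed(41.02): V ← 41.02 m/s
adjust_throttle(-807): rpm ← 7779 -807 = 6972
set_airspeed(92.67): V ← 92.67 m/s
throttle_to(2756): rpm ← 2756
final state: V = 92.67 m/s, rpm = 2756 → n = rpm/60 = 45.933333 rev/s
J = V / (n·D) = 92.67 / (45.933333 × 1.945) = 1.037269
regime bands: climb J<0.6856 | cruise [0.6856, 1.3712) | windmill J≥1.3712
J = 1.0373 → cruise

J = 1.0373, regime = cruise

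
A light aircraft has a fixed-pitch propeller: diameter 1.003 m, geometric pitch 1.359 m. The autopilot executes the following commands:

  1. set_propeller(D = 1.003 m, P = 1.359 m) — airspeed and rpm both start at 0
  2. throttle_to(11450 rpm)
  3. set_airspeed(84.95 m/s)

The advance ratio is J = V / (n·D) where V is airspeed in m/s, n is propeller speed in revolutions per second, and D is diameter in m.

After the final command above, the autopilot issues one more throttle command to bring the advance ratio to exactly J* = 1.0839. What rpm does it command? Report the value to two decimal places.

set_propeller: D = 1.003 m, P = 1.359 m (p = P/D = 1.354935); state ← (V=0, rpm=0)
throttle_to(11450): rpm ← 11450
set_airspeed(84.95): V ← 84.95 m/s
final state: V = 84.95 m/s, rpm = 11450 → n = rpm/60 = 190.833333 rev/s
target J* = 1.0839; solve J* = V/(n·D) for n: n = V/(J*·D) = 84.95/(1.0839 × 1.003) = 78.139969 rev/s
rpm = 60·n = 4688.398132

rpm = 4688.40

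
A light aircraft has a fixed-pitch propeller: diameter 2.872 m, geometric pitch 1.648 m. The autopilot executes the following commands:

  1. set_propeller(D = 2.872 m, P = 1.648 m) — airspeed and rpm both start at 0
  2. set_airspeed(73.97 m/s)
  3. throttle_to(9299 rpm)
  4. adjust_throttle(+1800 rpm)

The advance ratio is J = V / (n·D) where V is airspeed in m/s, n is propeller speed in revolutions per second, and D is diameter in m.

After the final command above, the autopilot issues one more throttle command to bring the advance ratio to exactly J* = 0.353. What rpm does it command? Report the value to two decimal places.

set_propeller: D = 2.872 m, P = 1.648 m (p = P/D = 0.573816); state ← (V=0, rpm=0)
set_airspeed(73.97): V ← 73.97 m/s
throttle_to(9299): rpm ← 9299
adjust_throttle(+1800): rpm ← 9299 +1800 = 11099
final state: V = 73.97 m/s, rpm = 11099 → n = rpm/60 = 184.983333 rev/s
target J* = 0.353; solve J* = V/(n·D) for n: n = V/(J*·D) = 73.97/(0.353 × 2.872) = 72.961958 rev/s
rpm = 60·n = 4377.717456

rpm = 4377.72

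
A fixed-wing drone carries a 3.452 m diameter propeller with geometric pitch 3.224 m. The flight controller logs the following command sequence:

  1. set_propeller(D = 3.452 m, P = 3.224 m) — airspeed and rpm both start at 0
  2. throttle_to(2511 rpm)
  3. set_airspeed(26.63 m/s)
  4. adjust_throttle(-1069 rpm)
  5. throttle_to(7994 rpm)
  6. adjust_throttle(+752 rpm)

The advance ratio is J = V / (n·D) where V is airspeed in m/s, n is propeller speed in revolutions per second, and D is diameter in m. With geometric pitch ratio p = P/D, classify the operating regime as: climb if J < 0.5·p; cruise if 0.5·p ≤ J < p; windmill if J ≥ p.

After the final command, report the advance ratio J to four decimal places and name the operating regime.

set_propeller: D = 3.452 m, P = 3.224 m (p = P/D = 0.933951); state ← (V=0, rpm=0)
throttle_to(2511): rpm ← 2511
set_airspeed(26.63): V ← 26.63 m/s
adjust_throttle(-1069): rpm ← 2511 -1069 = 1442
throttle_to(7994): rpm ← 7994
adjust_throttle(+752): rpm ← 7994 +752 = 8746
final state: V = 26.63 m/s, rpm = 8746 → n = rpm/60 = 145.766667 rev/s
J = V / (n·D) = 26.63 / (145.766667 × 3.452) = 0.052923
regime bands: climb J<0.4670 | cruise [0.4670, 0.9340) | windmill J≥0.9340
J = 0.0529 → climb

J = 0.0529, regime = climb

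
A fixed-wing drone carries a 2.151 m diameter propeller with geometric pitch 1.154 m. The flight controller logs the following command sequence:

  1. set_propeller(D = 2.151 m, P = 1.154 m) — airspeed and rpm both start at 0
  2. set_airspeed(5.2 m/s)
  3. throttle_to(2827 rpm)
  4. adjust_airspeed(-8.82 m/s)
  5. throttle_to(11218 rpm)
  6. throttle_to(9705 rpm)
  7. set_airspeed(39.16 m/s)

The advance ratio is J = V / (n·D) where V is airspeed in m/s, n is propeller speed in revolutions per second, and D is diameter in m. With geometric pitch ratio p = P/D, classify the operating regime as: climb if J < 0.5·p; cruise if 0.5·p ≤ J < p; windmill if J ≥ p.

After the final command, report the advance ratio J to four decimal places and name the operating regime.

set_propeller: D = 2.151 m, P = 1.154 m (p = P/D = 0.536495); state ← (V=0, rpm=0)
set_airspeed(5.2): V ← 5.2 m/s
throttle_to(2827): rpm ← 2827
adjust_airspeed(-8.82): V ← 5.2 -8.82 = -3.62 m/s
throttle_to(11218): rpm ← 11218
throttle_to(9705): rpm ← 9705
set_airspeed(39.16): V ← 39.16 m/s
final state: V = 39.16 m/s, rpm = 9705 → n = rpm/60 = 161.750000 rev/s
J = V / (n·D) = 39.16 / (161.750000 × 2.151) = 0.112553
regime bands: climb J<0.2682 | cruise [0.2682, 0.5365) | windmill J≥0.5365
J = 0.1126 → climb

J = 0.1126, regime = climb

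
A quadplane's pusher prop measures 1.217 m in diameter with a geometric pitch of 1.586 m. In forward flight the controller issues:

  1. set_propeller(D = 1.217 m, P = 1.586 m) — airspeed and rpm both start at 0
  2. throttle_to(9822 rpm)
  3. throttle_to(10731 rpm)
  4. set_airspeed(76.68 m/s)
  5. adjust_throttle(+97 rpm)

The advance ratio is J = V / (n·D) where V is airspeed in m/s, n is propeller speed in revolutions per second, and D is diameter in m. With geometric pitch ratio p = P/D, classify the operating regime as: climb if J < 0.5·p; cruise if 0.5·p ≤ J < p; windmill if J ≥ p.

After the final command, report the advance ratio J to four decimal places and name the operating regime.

J = 0.3491, regime = climb

set_propeller: D = 1.217 m, P = 1.586 m (p = P/D = 1.303205); state ← (V=0, rpm=0)
throttle_to(9822): rpm ← 9822
throttle_to(10731): rpm ← 10731
set_airspeed(76.68): V ← 76.68 m/s
adjust_throttle(+97): rpm ← 10731 +97 = 10828
final state: V = 76.68 m/s, rpm = 10828 → n = rpm/60 = 180.466667 rev/s
J = V / (n·D) = 76.68 / (180.466667 × 1.217) = 0.349136
regime bands: climb J<0.6516 | cruise [0.6516, 1.3032) | windmill J≥1.3032
J = 0.3491 → climb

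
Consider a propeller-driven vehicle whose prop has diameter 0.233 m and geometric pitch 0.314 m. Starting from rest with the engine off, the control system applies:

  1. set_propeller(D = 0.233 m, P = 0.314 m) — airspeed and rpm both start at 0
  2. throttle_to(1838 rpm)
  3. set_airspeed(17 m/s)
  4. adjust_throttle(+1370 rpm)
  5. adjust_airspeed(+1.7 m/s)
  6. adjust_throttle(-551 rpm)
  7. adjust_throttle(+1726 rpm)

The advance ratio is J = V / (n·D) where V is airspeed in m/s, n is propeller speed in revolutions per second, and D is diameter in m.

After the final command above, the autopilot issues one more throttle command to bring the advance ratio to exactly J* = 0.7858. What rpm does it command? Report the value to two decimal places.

rpm = 6128.09

set_propeller: D = 0.233 m, P = 0.314 m (p = P/D = 1.347639); state ← (V=0, rpm=0)
throttle_to(1838): rpm ← 1838
set_airspeed(17): V ← 17 m/s
adjust_throttle(+1370): rpm ← 1838 +1370 = 3208
adjust_airspeed(+1.7): V ← 17 +1.7 = 18.7 m/s
adjust_throttle(-551): rpm ← 3208 -551 = 2657
adjust_throttle(+1726): rpm ← 2657 +1726 = 4383
final state: V = 18.7 m/s, rpm = 4383 → n = rpm/60 = 73.050000 rev/s
target J* = 0.7858; solve J* = V/(n·D) for n: n = V/(J*·D) = 18.7/(0.7858 × 0.233) = 102.134781 rev/s
rpm = 60·n = 6128.086846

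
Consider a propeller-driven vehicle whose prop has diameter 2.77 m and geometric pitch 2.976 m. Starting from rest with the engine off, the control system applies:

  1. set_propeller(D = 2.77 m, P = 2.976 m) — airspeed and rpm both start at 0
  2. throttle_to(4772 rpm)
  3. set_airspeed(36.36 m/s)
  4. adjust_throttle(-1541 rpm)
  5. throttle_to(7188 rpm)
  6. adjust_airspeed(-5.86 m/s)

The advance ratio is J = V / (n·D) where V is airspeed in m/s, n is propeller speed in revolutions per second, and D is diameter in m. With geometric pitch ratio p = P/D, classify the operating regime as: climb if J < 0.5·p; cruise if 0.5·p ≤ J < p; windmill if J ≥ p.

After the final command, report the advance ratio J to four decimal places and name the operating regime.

set_propeller: D = 2.77 m, P = 2.976 m (p = P/D = 1.074368); state ← (V=0, rpm=0)
throttle_to(4772): rpm ← 4772
set_airspeed(36.36): V ← 36.36 m/s
adjust_throttle(-1541): rpm ← 4772 -1541 = 3231
throttle_to(7188): rpm ← 7188
adjust_airspeed(-5.86): V ← 36.36 -5.86 = 30.5 m/s
final state: V = 30.5 m/s, rpm = 7188 → n = rpm/60 = 119.800000 rev/s
J = V / (n·D) = 30.5 / (119.800000 × 2.77) = 0.091910
regime bands: climb J<0.5372 | cruise [0.5372, 1.0744) | windmill J≥1.0744
J = 0.0919 → climb

J = 0.0919, regime = climb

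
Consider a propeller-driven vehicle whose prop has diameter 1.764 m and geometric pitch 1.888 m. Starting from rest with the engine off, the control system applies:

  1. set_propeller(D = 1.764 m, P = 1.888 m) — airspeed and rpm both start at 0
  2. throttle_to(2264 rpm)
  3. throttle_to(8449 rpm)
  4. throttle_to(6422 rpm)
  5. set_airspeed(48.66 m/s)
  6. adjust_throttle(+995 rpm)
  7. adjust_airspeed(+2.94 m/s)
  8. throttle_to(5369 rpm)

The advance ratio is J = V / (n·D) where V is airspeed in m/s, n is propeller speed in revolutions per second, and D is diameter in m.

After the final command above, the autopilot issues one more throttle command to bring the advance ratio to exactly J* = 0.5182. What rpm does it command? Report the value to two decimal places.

rpm = 3386.92

set_propeller: D = 1.764 m, P = 1.888 m (p = P/D = 1.070295); state ← (V=0, rpm=0)
throttle_to(2264): rpm ← 2264
throttle_to(8449): rpm ← 8449
throttle_to(6422): rpm ← 6422
set_airspeed(48.66): V ← 48.66 m/s
adjust_throttle(+995): rpm ← 6422 +995 = 7417
adjust_airspeed(+2.94): V ← 48.66 +2.94 = 51.6 m/s
throttle_to(5369): rpm ← 5369
final state: V = 51.6 m/s, rpm = 5369 → n = rpm/60 = 89.483333 rev/s
target J* = 0.5182; solve J* = V/(n·D) for n: n = V/(J*·D) = 51.6/(0.5182 × 1.764) = 56.448670 rev/s
rpm = 60·n = 3386.920187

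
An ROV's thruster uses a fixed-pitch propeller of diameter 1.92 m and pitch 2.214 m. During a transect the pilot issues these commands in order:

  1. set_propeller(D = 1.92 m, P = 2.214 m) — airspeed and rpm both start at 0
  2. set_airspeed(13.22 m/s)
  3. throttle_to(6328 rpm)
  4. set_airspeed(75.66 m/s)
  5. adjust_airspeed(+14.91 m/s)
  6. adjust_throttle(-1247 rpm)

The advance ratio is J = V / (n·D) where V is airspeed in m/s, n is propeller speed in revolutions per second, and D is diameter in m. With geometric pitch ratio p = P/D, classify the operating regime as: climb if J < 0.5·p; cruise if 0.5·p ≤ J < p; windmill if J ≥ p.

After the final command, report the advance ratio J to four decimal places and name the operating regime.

J = 0.5570, regime = climb

set_propeller: D = 1.92 m, P = 2.214 m (p = P/D = 1.153125); state ← (V=0, rpm=0)
set_airspeed(13.22): V ← 13.22 m/s
throttle_to(6328): rpm ← 6328
set_airspeed(75.66): V ← 75.66 m/s
adjust_airspeed(+14.91): V ← 75.66 +14.91 = 90.57 m/s
adjust_throttle(-1247): rpm ← 6328 -1247 = 5081
final state: V = 90.57 m/s, rpm = 5081 → n = rpm/60 = 84.683333 rev/s
J = V / (n·D) = 90.57 / (84.683333 × 1.92) = 0.557038
regime bands: climb J<0.5766 | cruise [0.5766, 1.1531) | windmill J≥1.1531
J = 0.5570 → climb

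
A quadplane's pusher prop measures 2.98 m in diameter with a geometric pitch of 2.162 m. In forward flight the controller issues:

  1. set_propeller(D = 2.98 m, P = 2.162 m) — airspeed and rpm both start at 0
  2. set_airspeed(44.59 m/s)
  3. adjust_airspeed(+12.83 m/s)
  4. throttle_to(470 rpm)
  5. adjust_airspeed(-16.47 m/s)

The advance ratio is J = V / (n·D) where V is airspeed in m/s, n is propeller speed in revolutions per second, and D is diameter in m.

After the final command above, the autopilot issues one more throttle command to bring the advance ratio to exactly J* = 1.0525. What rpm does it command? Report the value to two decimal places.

set_propeller: D = 2.98 m, P = 2.162 m (p = P/D = 0.725503); state ← (V=0, rpm=0)
set_airspeed(44.59): V ← 44.59 m/s
adjust_airspeed(+12.83): V ← 44.59 +12.83 = 57.42 m/s
throttle_to(470): rpm ← 470
adjust_airspeed(-16.47): V ← 57.42 -16.47 = 40.95 m/s
final state: V = 40.95 m/s, rpm = 470 → n = rpm/60 = 7.833333 rev/s
target J* = 1.0525; solve J* = V/(n·D) for n: n = V/(J*·D) = 40.95/(1.0525 × 2.98) = 13.056162 rev/s
rpm = 60·n = 783.369733

rpm = 783.37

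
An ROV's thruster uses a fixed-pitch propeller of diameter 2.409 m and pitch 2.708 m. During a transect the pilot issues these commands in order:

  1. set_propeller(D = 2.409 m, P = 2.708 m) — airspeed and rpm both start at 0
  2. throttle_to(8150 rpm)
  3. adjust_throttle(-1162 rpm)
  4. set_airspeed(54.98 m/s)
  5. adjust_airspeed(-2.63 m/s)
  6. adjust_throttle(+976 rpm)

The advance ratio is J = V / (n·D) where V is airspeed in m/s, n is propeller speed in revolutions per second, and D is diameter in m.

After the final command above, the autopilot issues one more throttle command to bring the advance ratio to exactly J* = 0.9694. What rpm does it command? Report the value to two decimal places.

rpm = 1345.02

set_propeller: D = 2.409 m, P = 2.708 m (p = P/D = 1.124118); state ← (V=0, rpm=0)
throttle_to(8150): rpm ← 8150
adjust_throttle(-1162): rpm ← 8150 -1162 = 6988
set_airspeed(54.98): V ← 54.98 m/s
adjust_airspeed(-2.63): V ← 54.98 -2.63 = 52.35 m/s
adjust_throttle(+976): rpm ← 6988 +976 = 7964
final state: V = 52.35 m/s, rpm = 7964 → n = rpm/60 = 132.733333 rev/s
target J* = 0.9694; solve J* = V/(n·D) for n: n = V/(J*·D) = 52.35/(0.9694 × 2.409) = 22.416968 rev/s
rpm = 60·n = 1345.018076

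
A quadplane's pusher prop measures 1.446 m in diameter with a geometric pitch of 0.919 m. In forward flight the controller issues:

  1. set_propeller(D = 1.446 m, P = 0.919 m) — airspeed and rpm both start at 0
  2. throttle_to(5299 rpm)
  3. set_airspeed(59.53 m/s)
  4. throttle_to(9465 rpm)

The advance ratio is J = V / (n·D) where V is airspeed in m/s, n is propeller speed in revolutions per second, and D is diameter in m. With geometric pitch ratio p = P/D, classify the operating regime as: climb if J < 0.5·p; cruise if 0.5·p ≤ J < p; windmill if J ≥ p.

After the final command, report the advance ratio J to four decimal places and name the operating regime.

set_propeller: D = 1.446 m, P = 0.919 m (p = P/D = 0.635546); state ← (V=0, rpm=0)
throttle_to(5299): rpm ← 5299
set_airspeed(59.53): V ← 59.53 m/s
throttle_to(9465): rpm ← 9465
final state: V = 59.53 m/s, rpm = 9465 → n = rpm/60 = 157.750000 rev/s
J = V / (n·D) = 59.53 / (157.750000 × 1.446) = 0.260975
regime bands: climb J<0.3178 | cruise [0.3178, 0.6355) | windmill J≥0.6355
J = 0.2610 → climb

J = 0.2610, regime = climb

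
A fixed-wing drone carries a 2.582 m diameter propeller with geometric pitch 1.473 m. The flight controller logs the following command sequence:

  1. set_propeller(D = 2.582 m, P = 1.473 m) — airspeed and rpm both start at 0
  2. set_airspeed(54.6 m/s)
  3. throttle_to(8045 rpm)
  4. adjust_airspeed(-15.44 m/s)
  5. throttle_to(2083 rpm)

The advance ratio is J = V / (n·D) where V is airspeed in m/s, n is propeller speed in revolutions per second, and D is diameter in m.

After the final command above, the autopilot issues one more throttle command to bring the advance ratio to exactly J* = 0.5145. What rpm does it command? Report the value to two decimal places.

set_propeller: D = 2.582 m, P = 1.473 m (p = P/D = 0.570488); state ← (V=0, rpm=0)
set_airspeed(54.6): V ← 54.6 m/s
throttle_to(8045): rpm ← 8045
adjust_airspeed(-15.44): V ← 54.6 -15.44 = 39.16 m/s
throttle_to(2083): rpm ← 2083
final state: V = 39.16 m/s, rpm = 2083 → n = rpm/60 = 34.716667 rev/s
target J* = 0.5145; solve J* = V/(n·D) for n: n = V/(J*·D) = 39.16/(0.5145 × 2.582) = 29.478207 rev/s
rpm = 60·n = 1768.692428

rpm = 1768.69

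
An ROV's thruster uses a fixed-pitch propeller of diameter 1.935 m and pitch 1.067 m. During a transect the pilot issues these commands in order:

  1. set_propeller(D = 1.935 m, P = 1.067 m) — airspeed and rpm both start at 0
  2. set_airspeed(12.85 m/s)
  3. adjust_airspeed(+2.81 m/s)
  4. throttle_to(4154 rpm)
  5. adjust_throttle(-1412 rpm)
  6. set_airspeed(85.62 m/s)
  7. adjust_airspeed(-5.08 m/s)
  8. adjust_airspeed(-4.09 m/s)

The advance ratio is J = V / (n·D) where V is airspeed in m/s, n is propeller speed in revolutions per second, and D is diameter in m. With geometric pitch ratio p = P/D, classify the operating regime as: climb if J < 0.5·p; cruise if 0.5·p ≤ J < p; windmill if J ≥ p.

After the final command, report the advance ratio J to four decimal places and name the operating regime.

J = 0.8645, regime = windmill

set_propeller: D = 1.935 m, P = 1.067 m (p = P/D = 0.551421); state ← (V=0, rpm=0)
set_airspeed(12.85): V ← 12.85 m/s
adjust_airspeed(+2.81): V ← 12.85 +2.81 = 15.66 m/s
throttle_to(4154): rpm ← 4154
adjust_throttle(-1412): rpm ← 4154 -1412 = 2742
set_airspeed(85.62): V ← 85.62 m/s
adjust_airspeed(-5.08): V ← 85.62 -5.08 = 80.54 m/s
adjust_airspeed(-4.09): V ← 80.54 -4.09 = 76.45 m/s
final state: V = 76.45 m/s, rpm = 2742 → n = rpm/60 = 45.700000 rev/s
J = V / (n·D) = 76.45 / (45.700000 × 1.935) = 0.864531
regime bands: climb J<0.2757 | cruise [0.2757, 0.5514) | windmill J≥0.5514
J = 0.8645 → windmill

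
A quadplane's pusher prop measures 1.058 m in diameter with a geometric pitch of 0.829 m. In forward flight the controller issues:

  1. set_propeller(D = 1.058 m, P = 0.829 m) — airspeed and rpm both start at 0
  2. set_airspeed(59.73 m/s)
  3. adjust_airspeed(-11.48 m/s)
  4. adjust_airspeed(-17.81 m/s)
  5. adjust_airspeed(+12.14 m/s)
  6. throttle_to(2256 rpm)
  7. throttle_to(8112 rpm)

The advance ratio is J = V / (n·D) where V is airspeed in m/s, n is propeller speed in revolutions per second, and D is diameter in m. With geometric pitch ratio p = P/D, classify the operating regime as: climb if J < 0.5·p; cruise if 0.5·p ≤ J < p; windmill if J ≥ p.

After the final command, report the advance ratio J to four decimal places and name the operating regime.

J = 0.2977, regime = climb

set_propeller: D = 1.058 m, P = 0.829 m (p = P/D = 0.783554); state ← (V=0, rpm=0)
set_airspeed(59.73): V ← 59.73 m/s
adjust_airspeed(-11.48): V ← 59.73 -11.48 = 48.25 m/s
adjust_airspeed(-17.81): V ← 48.25 -17.81 = 30.44 m/s
adjust_airspeed(+12.14): V ← 30.44 +12.14 = 42.58 m/s
throttle_to(2256): rpm ← 2256
throttle_to(8112): rpm ← 8112
final state: V = 42.58 m/s, rpm = 8112 → n = rpm/60 = 135.200000 rev/s
J = V / (n·D) = 42.58 / (135.200000 × 1.058) = 0.297676
regime bands: climb J<0.3918 | cruise [0.3918, 0.7836) | windmill J≥0.7836
J = 0.2977 → climb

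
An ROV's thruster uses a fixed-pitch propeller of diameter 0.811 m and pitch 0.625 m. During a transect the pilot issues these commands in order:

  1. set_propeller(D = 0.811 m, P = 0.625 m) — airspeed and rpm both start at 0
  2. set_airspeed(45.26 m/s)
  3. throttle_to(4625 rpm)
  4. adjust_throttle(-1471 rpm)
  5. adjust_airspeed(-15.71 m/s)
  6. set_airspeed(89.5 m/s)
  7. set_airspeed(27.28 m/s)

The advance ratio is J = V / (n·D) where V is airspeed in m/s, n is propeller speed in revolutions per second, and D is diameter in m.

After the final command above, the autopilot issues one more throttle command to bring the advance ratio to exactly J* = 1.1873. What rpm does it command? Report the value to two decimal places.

set_propeller: D = 0.811 m, P = 0.625 m (p = P/D = 0.770654); state ← (V=0, rpm=0)
set_airspeed(45.26): V ← 45.26 m/s
throttle_to(4625): rpm ← 4625
adjust_throttle(-1471): rpm ← 4625 -1471 = 3154
adjust_airspeed(-15.71): V ← 45.26 -15.71 = 29.55 m/s
set_airspeed(89.5): V ← 89.5 m/s
set_airspeed(27.28): V ← 27.28 m/s
final state: V = 27.28 m/s, rpm = 3154 → n = rpm/60 = 52.566667 rev/s
target J* = 1.1873; solve J* = V/(n·D) for n: n = V/(J*·D) = 27.28/(1.1873 × 0.811) = 28.331074 rev/s
rpm = 60·n = 1699.864462

rpm = 1699.86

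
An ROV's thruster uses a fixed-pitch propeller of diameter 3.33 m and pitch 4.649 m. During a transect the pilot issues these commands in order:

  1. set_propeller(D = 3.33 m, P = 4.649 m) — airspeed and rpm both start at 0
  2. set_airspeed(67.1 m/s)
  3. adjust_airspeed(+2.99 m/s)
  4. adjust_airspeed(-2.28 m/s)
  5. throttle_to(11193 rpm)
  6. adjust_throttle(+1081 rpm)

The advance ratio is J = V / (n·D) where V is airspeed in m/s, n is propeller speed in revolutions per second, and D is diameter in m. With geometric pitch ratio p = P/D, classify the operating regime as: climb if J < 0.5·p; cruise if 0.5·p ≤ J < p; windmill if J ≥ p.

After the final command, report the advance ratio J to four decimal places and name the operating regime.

J = 0.0995, regime = climb

set_propeller: D = 3.33 m, P = 4.649 m (p = P/D = 1.396096); state ← (V=0, rpm=0)
set_airspeed(67.1): V ← 67.1 m/s
adjust_airspeed(+2.99): V ← 67.1 +2.99 = 70.09 m/s
adjust_airspeed(-2.28): V ← 70.09 -2.28 = 67.81 m/s
throttle_to(11193): rpm ← 11193
adjust_throttle(+1081): rpm ← 11193 +1081 = 12274
final state: V = 67.81 m/s, rpm = 12274 → n = rpm/60 = 204.566667 rev/s
J = V / (n·D) = 67.81 / (204.566667 × 3.33) = 0.099544
regime bands: climb J<0.6980 | cruise [0.6980, 1.3961) | windmill J≥1.3961
J = 0.0995 → climb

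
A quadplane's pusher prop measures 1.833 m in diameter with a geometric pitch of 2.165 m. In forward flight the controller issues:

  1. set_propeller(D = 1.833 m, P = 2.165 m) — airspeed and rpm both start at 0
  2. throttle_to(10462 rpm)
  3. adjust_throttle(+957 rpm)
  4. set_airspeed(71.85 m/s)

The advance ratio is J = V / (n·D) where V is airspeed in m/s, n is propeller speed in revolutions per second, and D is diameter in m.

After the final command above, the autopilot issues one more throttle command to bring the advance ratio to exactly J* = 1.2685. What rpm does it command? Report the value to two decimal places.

set_propeller: D = 1.833 m, P = 2.165 m (p = P/D = 1.181124); state ← (V=0, rpm=0)
throttle_to(10462): rpm ← 10462
adjust_throttle(+957): rpm ← 10462 +957 = 11419
set_airspeed(71.85): V ← 71.85 m/s
final state: V = 71.85 m/s, rpm = 11419 → n = rpm/60 = 190.316667 rev/s
target J* = 1.2685; solve J* = V/(n·D) for n: n = V/(J*·D) = 71.85/(1.2685 × 1.833) = 30.901093 rev/s
rpm = 60·n = 1854.065558

rpm = 1854.07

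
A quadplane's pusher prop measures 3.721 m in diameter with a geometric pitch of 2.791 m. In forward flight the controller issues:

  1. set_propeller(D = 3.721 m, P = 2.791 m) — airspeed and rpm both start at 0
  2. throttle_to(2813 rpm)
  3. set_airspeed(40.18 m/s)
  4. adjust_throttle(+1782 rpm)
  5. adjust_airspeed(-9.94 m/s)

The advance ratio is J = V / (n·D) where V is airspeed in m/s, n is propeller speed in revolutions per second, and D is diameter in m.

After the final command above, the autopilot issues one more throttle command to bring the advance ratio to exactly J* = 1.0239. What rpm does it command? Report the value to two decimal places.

set_propeller: D = 3.721 m, P = 2.791 m (p = P/D = 0.750067); state ← (V=0, rpm=0)
throttle_to(2813): rpm ← 2813
set_airspeed(40.18): V ← 40.18 m/s
adjust_throttle(+1782): rpm ← 2813 +1782 = 4595
adjust_airspeed(-9.94): V ← 40.18 -9.94 = 30.24 m/s
final state: V = 30.24 m/s, rpm = 4595 → n = rpm/60 = 76.583333 rev/s
target J* = 1.0239; solve J* = V/(n·D) for n: n = V/(J*·D) = 30.24/(1.0239 × 3.721) = 7.937150 rev/s
rpm = 60·n = 476.228985

rpm = 476.23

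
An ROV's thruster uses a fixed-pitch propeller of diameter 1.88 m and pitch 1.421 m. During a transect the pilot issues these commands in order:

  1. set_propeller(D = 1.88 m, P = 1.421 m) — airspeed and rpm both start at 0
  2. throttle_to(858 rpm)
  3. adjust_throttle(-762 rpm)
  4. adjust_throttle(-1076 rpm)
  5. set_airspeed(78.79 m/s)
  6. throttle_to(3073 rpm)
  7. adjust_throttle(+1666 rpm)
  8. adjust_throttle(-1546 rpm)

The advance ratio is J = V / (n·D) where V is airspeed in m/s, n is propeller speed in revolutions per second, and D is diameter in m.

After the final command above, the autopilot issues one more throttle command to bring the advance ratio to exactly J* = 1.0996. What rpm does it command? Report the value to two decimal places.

set_propeller: D = 1.88 m, P = 1.421 m (p = P/D = 0.755851); state ← (V=0, rpm=0)
throttle_to(858): rpm ← 858
adjust_throttle(-762): rpm ← 858 -762 = 96
adjust_throttle(-1076): rpm ← 96 -1076 = -980
set_airspeed(78.79): V ← 78.79 m/s
throttle_to(3073): rpm ← 3073
adjust_throttle(+1666): rpm ← 3073 +1666 = 4739
adjust_throttle(-1546): rpm ← 4739 -1546 = 3193
final state: V = 78.79 m/s, rpm = 3193 → n = rpm/60 = 53.216667 rev/s
target J* = 1.0996; solve J* = V/(n·D) for n: n = V/(J*·D) = 78.79/(1.0996 × 1.88) = 38.113473 rev/s
rpm = 60·n = 2286.808356

rpm = 2286.81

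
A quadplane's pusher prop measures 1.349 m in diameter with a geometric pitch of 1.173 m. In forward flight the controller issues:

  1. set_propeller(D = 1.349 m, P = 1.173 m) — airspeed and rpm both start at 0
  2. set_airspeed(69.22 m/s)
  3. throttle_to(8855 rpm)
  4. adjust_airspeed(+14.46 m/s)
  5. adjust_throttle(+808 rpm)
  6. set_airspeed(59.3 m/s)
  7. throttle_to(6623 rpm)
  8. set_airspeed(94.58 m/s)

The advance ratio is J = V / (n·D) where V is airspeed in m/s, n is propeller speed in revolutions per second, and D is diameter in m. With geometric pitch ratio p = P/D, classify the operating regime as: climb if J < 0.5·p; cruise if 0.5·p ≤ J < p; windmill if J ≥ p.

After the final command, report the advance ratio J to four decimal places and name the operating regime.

set_propeller: D = 1.349 m, P = 1.173 m (p = P/D = 0.869533); state ← (V=0, rpm=0)
set_airspeed(69.22): V ← 69.22 m/s
throttle_to(8855): rpm ← 8855
adjust_airspeed(+14.46): V ← 69.22 +14.46 = 83.68 m/s
adjust_throttle(+808): rpm ← 8855 +808 = 9663
set_airspeed(59.3): V ← 59.3 m/s
throttle_to(6623): rpm ← 6623
set_airspeed(94.58): V ← 94.58 m/s
final state: V = 94.58 m/s, rpm = 6623 → n = rpm/60 = 110.383333 rev/s
J = V / (n·D) = 94.58 / (110.383333 × 1.349) = 0.635161
regime bands: climb J<0.4348 | cruise [0.4348, 0.8695) | windmill J≥0.8695
J = 0.6352 → cruise

J = 0.6352, regime = cruise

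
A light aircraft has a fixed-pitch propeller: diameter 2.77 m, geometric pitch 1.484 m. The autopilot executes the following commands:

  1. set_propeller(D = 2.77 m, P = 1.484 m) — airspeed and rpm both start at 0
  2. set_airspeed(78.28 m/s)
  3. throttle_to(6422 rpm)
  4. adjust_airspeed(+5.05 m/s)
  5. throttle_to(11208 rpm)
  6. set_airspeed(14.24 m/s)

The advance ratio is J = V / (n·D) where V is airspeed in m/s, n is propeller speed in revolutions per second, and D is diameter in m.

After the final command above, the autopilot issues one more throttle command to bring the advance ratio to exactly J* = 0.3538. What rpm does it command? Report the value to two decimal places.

rpm = 871.81

set_propeller: D = 2.77 m, P = 1.484 m (p = P/D = 0.535740); state ← (V=0, rpm=0)
set_airspeed(78.28): V ← 78.28 m/s
throttle_to(6422): rpm ← 6422
adjust_airspeed(+5.05): V ← 78.28 +5.05 = 83.33 m/s
throttle_to(11208): rpm ← 11208
set_airspeed(14.24): V ← 14.24 m/s
final state: V = 14.24 m/s, rpm = 11208 → n = rpm/60 = 186.800000 rev/s
target J* = 0.3538; solve J* = V/(n·D) for n: n = V/(J*·D) = 14.24/(0.3538 × 2.77) = 14.530227 rev/s
rpm = 60·n = 871.813605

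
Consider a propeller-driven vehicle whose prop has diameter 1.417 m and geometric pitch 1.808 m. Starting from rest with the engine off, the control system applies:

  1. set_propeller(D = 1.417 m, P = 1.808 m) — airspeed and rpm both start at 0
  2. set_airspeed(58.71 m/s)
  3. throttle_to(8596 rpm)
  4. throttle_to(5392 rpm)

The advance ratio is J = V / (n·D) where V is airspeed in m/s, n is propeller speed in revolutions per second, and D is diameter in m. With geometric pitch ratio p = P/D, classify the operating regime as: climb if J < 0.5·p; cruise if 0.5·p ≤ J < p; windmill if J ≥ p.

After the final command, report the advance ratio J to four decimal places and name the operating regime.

set_propeller: D = 1.417 m, P = 1.808 m (p = P/D = 1.275935); state ← (V=0, rpm=0)
set_airspeed(58.71): V ← 58.71 m/s
throttle_to(8596): rpm ← 8596
throttle_to(5392): rpm ← 5392
final state: V = 58.71 m/s, rpm = 5392 → n = rpm/60 = 89.866667 rev/s
J = V / (n·D) = 58.71 / (89.866667 × 1.417) = 0.461045
regime bands: climb J<0.6380 | cruise [0.6380, 1.2759) | windmill J≥1.2759
J = 0.4610 → climb

J = 0.4610, regime = climb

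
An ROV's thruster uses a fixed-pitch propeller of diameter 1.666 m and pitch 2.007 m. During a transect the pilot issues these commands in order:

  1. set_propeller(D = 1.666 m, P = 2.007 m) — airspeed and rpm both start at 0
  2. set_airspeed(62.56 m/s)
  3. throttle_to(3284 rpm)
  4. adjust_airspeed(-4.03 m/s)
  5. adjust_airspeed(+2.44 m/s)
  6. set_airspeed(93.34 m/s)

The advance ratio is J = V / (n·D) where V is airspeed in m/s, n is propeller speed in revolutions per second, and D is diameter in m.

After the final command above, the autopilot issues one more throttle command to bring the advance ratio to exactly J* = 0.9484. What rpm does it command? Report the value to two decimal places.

set_propeller: D = 1.666 m, P = 2.007 m (p = P/D = 1.204682); state ← (V=0, rpm=0)
set_airspeed(62.56): V ← 62.56 m/s
throttle_to(3284): rpm ← 3284
adjust_airspeed(-4.03): V ← 62.56 -4.03 = 58.53 m/s
adjust_airspeed(+2.44): V ← 58.53 +2.44 = 60.97 m/s
set_airspeed(93.34): V ← 93.34 m/s
final state: V = 93.34 m/s, rpm = 3284 → n = rpm/60 = 54.733333 rev/s
target J* = 0.9484; solve J* = V/(n·D) for n: n = V/(J*·D) = 93.34/(0.9484 × 1.666) = 59.074663 rev/s
rpm = 60·n = 3544.479791

rpm = 3544.48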